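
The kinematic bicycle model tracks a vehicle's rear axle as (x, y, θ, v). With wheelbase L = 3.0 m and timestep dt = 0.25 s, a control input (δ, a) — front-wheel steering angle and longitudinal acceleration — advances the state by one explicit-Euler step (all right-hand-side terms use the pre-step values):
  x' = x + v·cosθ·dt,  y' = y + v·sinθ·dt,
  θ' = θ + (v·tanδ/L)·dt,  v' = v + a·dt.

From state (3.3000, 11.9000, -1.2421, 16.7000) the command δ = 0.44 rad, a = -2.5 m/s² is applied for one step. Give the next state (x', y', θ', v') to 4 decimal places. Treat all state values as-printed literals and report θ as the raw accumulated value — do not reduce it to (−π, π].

x' = 3.3000 + 16.7000·cos(-1.2421)·0.25 = 4.6477
y' = 11.9000 + 16.7000·sin(-1.2421)·0.25 = 7.9485
θ' = -1.2421 + (16.7000/3.0)·tan(0.44)·0.25 = -0.5869
v' = 16.7000 − 2.5000·0.25 = 16.0750

(4.6477, 7.9485, -0.5869, 16.0750)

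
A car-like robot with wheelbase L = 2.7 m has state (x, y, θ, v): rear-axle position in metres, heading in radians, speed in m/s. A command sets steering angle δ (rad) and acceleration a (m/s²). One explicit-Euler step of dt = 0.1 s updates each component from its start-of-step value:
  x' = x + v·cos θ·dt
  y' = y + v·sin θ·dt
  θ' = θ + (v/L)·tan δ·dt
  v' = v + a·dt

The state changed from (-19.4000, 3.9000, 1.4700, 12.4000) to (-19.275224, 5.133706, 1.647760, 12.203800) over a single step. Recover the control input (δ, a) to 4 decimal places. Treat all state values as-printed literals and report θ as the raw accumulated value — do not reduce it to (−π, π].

δ = 0.3693, a = -1.9620

a = (v'−v)/dt = (-0.196200)/0.1 = -1.9620
Δθ = θ'−θ = 0.177760;  (v·dt/L) = 12.4000·0.1/2.7 = 0.459259
tan δ = Δθ·L/(v·dt) = 0.387058  →  δ = 0.3693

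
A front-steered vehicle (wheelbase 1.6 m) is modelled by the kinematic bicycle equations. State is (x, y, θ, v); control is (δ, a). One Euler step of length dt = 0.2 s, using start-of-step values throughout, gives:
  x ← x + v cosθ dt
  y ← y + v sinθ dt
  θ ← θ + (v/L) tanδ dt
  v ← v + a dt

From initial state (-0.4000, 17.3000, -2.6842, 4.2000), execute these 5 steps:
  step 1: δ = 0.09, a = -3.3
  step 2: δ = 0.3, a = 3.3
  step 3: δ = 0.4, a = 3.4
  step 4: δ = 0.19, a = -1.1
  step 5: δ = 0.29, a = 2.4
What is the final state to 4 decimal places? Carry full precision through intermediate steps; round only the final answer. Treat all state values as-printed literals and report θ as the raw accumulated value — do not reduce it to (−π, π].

after step 1 (δ=0.09, a=-3.3): (-1.153654, 16.929047, -2.636822, 3.540000)
after step 2 (δ=0.3, a=3.3): (-1.773356, 16.586654, -2.499941, 4.200000)
after step 3 (δ=0.4, a=3.4): (-2.446287, 16.083897, -2.277974, 4.880000)
after step 4 (δ=0.19, a=-1.1): (-3.080385, 15.341944, -2.160659, 4.660000)
after step 5 (δ=0.29, a=2.4): (-3.598807, 14.567436, -1.986834, 5.140000)

(-3.5988, 14.5674, -1.9868, 5.1400)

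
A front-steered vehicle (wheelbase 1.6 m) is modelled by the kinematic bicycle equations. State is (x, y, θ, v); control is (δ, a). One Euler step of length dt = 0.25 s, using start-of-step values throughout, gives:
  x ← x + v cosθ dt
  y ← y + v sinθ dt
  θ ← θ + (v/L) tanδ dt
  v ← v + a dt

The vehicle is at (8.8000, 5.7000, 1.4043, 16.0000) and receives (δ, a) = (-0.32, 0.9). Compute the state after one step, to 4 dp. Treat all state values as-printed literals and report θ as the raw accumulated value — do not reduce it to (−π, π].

x' = 8.8000 + 16.0000·cos(1.4043)·0.25 = 9.4629
y' = 5.7000 + 16.0000·sin(1.4043)·0.25 = 9.6447
θ' = 1.4043 + (16.0000/1.6)·tan(-0.32)·0.25 = 0.5758
v' = 16.0000 + 0.9000·0.25 = 16.2250

(9.4629, 9.6447, 0.5758, 16.2250)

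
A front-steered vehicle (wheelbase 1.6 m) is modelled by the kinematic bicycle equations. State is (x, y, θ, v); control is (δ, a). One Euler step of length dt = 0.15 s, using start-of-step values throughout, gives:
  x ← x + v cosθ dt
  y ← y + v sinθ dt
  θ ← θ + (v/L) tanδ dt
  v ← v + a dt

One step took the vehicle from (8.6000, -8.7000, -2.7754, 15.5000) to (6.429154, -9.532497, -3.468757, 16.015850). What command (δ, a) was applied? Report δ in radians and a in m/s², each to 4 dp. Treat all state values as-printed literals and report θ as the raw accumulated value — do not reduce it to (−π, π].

δ = -0.4452, a = 3.4390

a = (v'−v)/dt = (0.515850)/0.15 = 3.4390
Δθ = θ'−θ = -0.693357;  (v·dt/L) = 15.5000·0.15/1.6 = 1.453125
tan δ = Δθ·L/(v·dt) = -0.477149  →  δ = -0.4452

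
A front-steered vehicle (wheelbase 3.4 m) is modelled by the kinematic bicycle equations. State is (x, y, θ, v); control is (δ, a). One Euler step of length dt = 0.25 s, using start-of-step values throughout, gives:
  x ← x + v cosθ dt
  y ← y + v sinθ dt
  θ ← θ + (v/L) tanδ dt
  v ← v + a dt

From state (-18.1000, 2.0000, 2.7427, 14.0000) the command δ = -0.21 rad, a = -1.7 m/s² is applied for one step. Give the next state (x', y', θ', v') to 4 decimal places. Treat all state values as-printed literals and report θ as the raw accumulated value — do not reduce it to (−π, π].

(-21.3252, 3.3594, 2.5233, 13.5750)

x' = -18.1000 + 14.0000·cos(2.7427)·0.25 = -21.3252
y' = 2.0000 + 14.0000·sin(2.7427)·0.25 = 3.3594
θ' = 2.7427 + (14.0000/3.4)·tan(-0.21)·0.25 = 2.5233
v' = 14.0000 − 1.7000·0.25 = 13.5750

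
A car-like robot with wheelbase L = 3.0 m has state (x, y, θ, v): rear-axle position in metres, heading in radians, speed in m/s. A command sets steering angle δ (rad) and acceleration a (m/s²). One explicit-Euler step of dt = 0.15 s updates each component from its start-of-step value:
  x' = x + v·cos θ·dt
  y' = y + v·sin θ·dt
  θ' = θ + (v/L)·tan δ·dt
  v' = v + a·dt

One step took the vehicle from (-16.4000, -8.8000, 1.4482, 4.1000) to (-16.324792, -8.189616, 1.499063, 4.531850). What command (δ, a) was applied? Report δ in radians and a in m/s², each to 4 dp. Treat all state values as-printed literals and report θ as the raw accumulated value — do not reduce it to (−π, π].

δ = 0.2432, a = 2.8790

a = (v'−v)/dt = (0.431850)/0.15 = 2.8790
Δθ = θ'−θ = 0.050863;  (v·dt/L) = 4.1000·0.15/3.0 = 0.205000
tan δ = Δθ·L/(v·dt) = 0.248112  →  δ = 0.2432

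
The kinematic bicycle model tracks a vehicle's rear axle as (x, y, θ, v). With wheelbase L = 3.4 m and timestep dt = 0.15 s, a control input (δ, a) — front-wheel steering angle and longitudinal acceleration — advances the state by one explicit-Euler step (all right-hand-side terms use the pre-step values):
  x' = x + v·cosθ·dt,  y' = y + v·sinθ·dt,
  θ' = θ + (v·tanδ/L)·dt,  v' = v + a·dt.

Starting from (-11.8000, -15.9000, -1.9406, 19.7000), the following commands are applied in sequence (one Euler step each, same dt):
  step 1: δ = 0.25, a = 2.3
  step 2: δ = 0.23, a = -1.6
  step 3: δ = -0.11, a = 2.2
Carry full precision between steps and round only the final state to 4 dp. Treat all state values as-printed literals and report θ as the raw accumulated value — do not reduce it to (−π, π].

(-13.1353, -24.5947, -1.6081, 20.1350)

after step 1 (δ=0.25, a=2.3): (-12.868033, -18.655237, -1.718678, 20.045000)
after step 2 (δ=0.23, a=-1.6): (-13.311057, -21.629170, -1.511616, 19.805000)
after step 3 (δ=-0.11, a=2.2): (-13.135349, -24.594719, -1.608118, 20.135000)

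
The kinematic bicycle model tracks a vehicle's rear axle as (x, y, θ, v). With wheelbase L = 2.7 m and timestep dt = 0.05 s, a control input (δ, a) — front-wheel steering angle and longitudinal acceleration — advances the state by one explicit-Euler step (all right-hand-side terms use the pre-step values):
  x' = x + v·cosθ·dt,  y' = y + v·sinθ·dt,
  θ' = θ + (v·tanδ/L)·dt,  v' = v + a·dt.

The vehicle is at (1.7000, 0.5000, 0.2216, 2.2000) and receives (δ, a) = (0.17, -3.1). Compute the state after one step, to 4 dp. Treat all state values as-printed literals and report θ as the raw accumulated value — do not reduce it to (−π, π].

x' = 1.7000 + 2.2000·cos(0.2216)·0.05 = 1.8073
y' = 0.5000 + 2.2000·sin(0.2216)·0.05 = 0.5242
θ' = 0.2216 + (2.2000/2.7)·tan(0.17)·0.05 = 0.2286
v' = 2.2000 − 3.1000·0.05 = 2.0450

(1.8073, 0.5242, 0.2286, 2.0450)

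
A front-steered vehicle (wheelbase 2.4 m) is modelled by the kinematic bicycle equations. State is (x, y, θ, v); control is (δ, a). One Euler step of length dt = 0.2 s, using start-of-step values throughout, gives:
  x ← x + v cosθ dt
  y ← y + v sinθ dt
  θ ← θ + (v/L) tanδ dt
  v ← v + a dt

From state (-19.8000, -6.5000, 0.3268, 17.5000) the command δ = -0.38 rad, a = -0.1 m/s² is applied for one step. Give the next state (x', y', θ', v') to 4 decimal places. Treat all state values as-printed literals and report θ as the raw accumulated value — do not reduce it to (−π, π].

(-16.4852, -5.3765, -0.2557, 17.4800)

x' = -19.8000 + 17.5000·cos(0.3268)·0.2 = -16.4852
y' = -6.5000 + 17.5000·sin(0.3268)·0.2 = -5.3765
θ' = 0.3268 + (17.5000/2.4)·tan(-0.38)·0.2 = -0.2557
v' = 17.5000 − 0.1000·0.2 = 17.4800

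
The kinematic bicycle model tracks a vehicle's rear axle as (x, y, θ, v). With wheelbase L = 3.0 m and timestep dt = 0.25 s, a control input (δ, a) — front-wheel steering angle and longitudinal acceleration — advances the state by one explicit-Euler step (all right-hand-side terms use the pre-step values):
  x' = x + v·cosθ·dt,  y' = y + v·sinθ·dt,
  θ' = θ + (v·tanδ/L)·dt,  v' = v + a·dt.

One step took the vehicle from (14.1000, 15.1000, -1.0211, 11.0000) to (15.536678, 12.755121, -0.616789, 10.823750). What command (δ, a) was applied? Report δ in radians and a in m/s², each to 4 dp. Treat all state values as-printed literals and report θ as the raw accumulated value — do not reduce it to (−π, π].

a = (v'−v)/dt = (-0.176250)/0.25 = -0.7050
Δθ = θ'−θ = 0.404311;  (v·dt/L) = 11.0000·0.25/3.0 = 0.916667
tan δ = Δθ·L/(v·dt) = 0.441067  →  δ = 0.4154

δ = 0.4154, a = -0.7050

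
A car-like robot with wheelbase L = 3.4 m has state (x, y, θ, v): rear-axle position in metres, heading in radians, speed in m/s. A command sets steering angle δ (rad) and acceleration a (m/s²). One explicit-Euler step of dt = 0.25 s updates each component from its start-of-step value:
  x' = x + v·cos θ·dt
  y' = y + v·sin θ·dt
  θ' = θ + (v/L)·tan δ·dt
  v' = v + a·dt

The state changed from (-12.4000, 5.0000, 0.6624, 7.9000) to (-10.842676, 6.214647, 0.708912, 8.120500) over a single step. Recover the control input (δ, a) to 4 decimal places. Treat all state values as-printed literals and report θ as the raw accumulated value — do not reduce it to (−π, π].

a = (v'−v)/dt = (0.220500)/0.25 = 0.8820
Δθ = θ'−θ = 0.046512;  (v·dt/L) = 7.9000·0.25/3.4 = 0.580882
tan δ = Δθ·L/(v·dt) = 0.080071  →  δ = 0.0799

δ = 0.0799, a = 0.8820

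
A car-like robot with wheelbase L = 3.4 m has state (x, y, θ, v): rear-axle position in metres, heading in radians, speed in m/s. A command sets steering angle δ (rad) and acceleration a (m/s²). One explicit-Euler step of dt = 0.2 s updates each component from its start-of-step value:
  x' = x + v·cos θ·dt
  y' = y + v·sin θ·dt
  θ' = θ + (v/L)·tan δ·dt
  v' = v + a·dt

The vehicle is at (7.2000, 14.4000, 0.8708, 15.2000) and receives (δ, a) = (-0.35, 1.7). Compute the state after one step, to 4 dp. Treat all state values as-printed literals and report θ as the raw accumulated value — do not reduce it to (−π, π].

(9.1584, 16.7251, 0.5444, 15.5400)

x' = 7.2000 + 15.2000·cos(0.8708)·0.2 = 9.1584
y' = 14.4000 + 15.2000·sin(0.8708)·0.2 = 16.7251
θ' = 0.8708 + (15.2000/3.4)·tan(-0.35)·0.2 = 0.5444
v' = 15.2000 + 1.7000·0.2 = 15.5400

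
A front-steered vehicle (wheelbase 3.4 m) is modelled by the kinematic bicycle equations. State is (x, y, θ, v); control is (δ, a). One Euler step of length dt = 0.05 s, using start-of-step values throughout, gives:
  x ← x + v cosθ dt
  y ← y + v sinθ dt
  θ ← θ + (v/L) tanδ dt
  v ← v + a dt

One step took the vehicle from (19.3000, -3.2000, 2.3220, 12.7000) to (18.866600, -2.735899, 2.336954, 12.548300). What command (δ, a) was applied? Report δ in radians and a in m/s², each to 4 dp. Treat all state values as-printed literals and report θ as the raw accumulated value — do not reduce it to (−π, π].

a = (v'−v)/dt = (-0.151700)/0.05 = -3.0340
Δθ = θ'−θ = 0.014954;  (v·dt/L) = 12.7000·0.05/3.4 = 0.186765
tan δ = Δθ·L/(v·dt) = 0.080069  →  δ = 0.0799

δ = 0.0799, a = -3.0340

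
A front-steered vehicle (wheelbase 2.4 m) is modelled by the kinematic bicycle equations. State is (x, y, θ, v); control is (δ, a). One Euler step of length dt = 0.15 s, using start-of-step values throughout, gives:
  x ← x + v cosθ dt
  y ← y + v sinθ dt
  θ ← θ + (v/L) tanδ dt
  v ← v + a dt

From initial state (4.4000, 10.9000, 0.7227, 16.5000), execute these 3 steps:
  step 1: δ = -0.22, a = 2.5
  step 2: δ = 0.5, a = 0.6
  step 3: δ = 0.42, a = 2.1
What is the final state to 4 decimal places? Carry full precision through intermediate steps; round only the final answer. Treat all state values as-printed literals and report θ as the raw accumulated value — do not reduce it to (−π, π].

(9.7129, 15.9631, 1.5418, 17.2800)

after step 1 (δ=-0.22, a=2.5): (6.256306, 12.536995, 0.492092, 16.875000)
after step 2 (δ=0.5, a=0.6): (8.487214, 13.732938, 1.068271, 16.965000)
after step 3 (δ=0.42, a=2.1): (9.712868, 15.963078, 1.541777, 17.280000)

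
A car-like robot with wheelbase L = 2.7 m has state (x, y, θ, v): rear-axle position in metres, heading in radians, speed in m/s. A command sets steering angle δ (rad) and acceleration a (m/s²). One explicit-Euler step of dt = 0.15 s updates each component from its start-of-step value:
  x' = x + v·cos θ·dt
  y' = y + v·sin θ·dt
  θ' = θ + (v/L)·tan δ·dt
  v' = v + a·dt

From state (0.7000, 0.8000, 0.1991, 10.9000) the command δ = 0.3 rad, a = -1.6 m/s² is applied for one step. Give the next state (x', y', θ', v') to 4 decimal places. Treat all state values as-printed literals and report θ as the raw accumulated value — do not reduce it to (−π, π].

(2.3027, 1.1234, 0.3864, 10.6600)

x' = 0.7000 + 10.9000·cos(0.1991)·0.15 = 2.3027
y' = 0.8000 + 10.9000·sin(0.1991)·0.15 = 1.1234
θ' = 0.1991 + (10.9000/2.7)·tan(0.3)·0.15 = 0.3864
v' = 10.9000 − 1.6000·0.15 = 10.6600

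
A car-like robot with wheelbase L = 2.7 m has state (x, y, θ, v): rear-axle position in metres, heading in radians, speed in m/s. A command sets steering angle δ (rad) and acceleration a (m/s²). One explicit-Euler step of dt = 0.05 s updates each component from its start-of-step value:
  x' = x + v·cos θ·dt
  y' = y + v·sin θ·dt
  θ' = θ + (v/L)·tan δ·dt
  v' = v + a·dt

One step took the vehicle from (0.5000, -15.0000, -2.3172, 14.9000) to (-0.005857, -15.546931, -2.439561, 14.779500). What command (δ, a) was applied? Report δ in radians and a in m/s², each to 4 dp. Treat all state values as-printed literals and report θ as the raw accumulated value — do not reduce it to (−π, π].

δ = -0.4174, a = -2.4100

a = (v'−v)/dt = (-0.120500)/0.05 = -2.4100
Δθ = θ'−θ = -0.122361;  (v·dt/L) = 14.9000·0.05/2.7 = 0.275926
tan δ = Δθ·L/(v·dt) = -0.443456  →  δ = -0.4174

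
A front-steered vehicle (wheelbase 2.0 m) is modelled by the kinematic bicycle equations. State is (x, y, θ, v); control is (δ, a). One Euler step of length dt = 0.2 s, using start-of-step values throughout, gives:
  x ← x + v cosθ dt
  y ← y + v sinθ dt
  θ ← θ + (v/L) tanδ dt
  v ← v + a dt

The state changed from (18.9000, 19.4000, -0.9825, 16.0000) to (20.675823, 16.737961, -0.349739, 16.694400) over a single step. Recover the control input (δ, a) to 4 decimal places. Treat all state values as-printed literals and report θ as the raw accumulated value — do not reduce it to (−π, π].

a = (v'−v)/dt = (0.694400)/0.2 = 3.4720
Δθ = θ'−θ = 0.632761;  (v·dt/L) = 16.0000·0.2/2.0 = 1.600000
tan δ = Δθ·L/(v·dt) = 0.395476  →  δ = 0.3766

δ = 0.3766, a = 3.4720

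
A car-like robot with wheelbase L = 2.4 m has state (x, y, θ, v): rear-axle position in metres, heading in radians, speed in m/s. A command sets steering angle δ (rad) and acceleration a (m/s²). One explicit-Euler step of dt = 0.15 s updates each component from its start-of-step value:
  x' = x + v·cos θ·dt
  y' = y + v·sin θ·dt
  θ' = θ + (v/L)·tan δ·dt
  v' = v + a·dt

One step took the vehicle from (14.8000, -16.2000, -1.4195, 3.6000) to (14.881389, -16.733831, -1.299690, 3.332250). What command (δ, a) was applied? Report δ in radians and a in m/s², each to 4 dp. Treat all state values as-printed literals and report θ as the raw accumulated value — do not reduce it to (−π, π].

a = (v'−v)/dt = (-0.267750)/0.15 = -1.7850
Δθ = θ'−θ = 0.119810;  (v·dt/L) = 3.6000·0.15/2.4 = 0.225000
tan δ = Δθ·L/(v·dt) = 0.532489  →  δ = 0.4893

δ = 0.4893, a = -1.7850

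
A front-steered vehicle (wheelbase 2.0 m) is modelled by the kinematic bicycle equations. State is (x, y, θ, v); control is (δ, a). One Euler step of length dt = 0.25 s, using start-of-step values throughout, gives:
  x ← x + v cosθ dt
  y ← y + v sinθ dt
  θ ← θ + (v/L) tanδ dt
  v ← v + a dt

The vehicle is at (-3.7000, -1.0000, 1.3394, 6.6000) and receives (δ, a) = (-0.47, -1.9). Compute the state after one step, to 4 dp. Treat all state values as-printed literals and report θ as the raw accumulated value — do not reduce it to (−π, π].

(-3.3216, 0.6060, 0.9203, 6.1250)

x' = -3.7000 + 6.6000·cos(1.3394)·0.25 = -3.3216
y' = -1.0000 + 6.6000·sin(1.3394)·0.25 = 0.6060
θ' = 1.3394 + (6.6000/2.0)·tan(-0.47)·0.25 = 0.9203
v' = 6.6000 − 1.9000·0.25 = 6.1250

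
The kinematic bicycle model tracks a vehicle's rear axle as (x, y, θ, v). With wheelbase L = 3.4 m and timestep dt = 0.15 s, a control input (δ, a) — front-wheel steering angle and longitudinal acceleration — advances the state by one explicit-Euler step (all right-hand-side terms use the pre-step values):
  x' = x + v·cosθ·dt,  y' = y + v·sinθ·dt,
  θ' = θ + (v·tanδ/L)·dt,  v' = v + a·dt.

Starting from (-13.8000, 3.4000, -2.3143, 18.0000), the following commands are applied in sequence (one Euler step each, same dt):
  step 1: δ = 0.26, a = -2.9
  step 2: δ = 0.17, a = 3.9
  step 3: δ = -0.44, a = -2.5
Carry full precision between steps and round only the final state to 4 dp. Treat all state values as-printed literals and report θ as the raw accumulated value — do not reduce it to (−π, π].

(-18.0229, -3.3662, -2.3470, 17.7750)

after step 1 (δ=0.26, a=-2.9): (-15.627552, 1.412526, -2.103048, 17.565000)
after step 2 (δ=0.17, a=3.9): (-16.964620, -0.857751, -1.970026, 18.150000)
after step 3 (δ=-0.44, a=-2.5): (-18.022880, -3.366155, -2.346997, 17.775000)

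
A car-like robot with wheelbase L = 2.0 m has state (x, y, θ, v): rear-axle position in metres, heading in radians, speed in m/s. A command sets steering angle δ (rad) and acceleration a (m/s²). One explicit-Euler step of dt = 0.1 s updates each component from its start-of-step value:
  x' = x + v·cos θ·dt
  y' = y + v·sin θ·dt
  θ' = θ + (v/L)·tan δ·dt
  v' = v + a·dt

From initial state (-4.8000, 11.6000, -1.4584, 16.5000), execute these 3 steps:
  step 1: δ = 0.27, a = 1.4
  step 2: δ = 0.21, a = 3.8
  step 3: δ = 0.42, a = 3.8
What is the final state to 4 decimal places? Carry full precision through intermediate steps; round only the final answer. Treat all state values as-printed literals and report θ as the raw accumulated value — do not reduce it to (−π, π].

after step 1 (δ=0.27, a=1.4): (-4.614936, 9.960411, -1.230075, 16.640000)
after step 2 (δ=0.21, a=3.8): (-4.058882, 8.392068, -1.052740, 17.020000)
after step 3 (δ=0.42, a=3.8): (-3.216064, 6.913399, -0.672707, 17.400000)

(-3.2161, 6.9134, -0.6727, 17.4000)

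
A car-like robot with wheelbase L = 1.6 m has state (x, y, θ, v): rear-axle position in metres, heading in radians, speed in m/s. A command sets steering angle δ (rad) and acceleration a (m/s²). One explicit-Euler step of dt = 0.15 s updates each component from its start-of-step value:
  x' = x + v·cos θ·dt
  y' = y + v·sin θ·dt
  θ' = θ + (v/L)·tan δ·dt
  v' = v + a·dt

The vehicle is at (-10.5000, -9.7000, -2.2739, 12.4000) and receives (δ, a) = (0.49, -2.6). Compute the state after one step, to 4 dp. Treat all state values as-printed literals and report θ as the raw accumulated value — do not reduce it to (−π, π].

x' = -10.5000 + 12.4000·cos(-2.2739)·0.15 = -11.7027
y' = -9.7000 + 12.4000·sin(-2.2739)·0.15 = -11.1189
θ' = -2.2739 + (12.4000/1.6)·tan(0.49)·0.15 = -1.6538
v' = 12.4000 − 2.6000·0.15 = 12.0100

(-11.7027, -11.1189, -1.6538, 12.0100)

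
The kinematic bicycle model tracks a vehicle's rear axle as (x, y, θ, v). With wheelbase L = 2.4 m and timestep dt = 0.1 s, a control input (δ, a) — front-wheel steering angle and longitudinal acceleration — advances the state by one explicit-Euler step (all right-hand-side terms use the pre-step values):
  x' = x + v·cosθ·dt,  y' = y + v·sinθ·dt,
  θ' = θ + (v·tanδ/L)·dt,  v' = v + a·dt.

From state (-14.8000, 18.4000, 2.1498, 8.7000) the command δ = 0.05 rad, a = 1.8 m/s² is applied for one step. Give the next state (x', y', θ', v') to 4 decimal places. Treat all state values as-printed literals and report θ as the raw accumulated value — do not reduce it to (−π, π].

x' = -14.8000 + 8.7000·cos(2.1498)·0.1 = -15.2761
y' = 18.4000 + 8.7000·sin(2.1498)·0.1 = 19.1282
θ' = 2.1498 + (8.7000/2.4)·tan(0.05)·0.1 = 2.1679
v' = 8.7000 + 1.8000·0.1 = 8.8800

(-15.2761, 19.1282, 2.1679, 8.8800)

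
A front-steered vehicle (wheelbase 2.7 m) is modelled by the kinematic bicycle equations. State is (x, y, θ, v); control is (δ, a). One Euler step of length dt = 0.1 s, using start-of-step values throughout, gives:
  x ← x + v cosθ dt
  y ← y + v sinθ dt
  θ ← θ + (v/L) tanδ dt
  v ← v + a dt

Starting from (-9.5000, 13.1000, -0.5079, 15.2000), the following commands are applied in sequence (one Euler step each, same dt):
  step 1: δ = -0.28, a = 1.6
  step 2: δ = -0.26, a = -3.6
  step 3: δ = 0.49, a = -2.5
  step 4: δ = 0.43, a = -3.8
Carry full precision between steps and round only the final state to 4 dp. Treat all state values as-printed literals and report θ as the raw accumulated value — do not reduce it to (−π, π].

(-4.6691, 9.5703, -0.2742, 14.3700)

after step 1 (δ=-0.28, a=1.6): (-8.171873, 12.360758, -0.669782, 15.360000)
after step 2 (δ=-0.26, a=-3.6): (-6.967715, 11.407186, -0.821119, 15.000000)
after step 3 (δ=0.49, a=-2.5): (-5.945612, 10.309322, -0.524792, 14.750000)
after step 4 (δ=0.43, a=-3.8): (-4.669105, 9.570298, -0.274249, 14.370000)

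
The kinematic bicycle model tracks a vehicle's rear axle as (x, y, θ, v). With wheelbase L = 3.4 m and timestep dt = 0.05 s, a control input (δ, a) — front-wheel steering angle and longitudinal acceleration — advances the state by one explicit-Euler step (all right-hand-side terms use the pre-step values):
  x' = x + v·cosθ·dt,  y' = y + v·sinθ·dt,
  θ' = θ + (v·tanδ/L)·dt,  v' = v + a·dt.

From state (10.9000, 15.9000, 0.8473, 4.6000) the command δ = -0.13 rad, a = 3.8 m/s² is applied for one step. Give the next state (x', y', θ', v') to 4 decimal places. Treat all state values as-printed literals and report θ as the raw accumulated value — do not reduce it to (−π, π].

x' = 10.9000 + 4.6000·cos(0.8473)·0.05 = 11.0523
y' = 15.9000 + 4.6000·sin(0.8473)·0.05 = 16.0724
θ' = 0.8473 + (4.6000/3.4)·tan(-0.13)·0.05 = 0.8385
v' = 4.6000 + 3.8000·0.05 = 4.7900

(11.0523, 16.0724, 0.8385, 4.7900)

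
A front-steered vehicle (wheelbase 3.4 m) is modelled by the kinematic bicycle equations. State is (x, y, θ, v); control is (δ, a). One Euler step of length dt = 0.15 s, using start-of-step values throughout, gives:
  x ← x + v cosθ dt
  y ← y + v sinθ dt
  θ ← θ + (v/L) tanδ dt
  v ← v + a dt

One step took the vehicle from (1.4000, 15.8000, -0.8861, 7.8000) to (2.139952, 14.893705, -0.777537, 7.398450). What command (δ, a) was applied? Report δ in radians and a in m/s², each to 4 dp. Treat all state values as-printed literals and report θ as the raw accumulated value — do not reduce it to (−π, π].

δ = 0.3056, a = -2.6770

a = (v'−v)/dt = (-0.401550)/0.15 = -2.6770
Δθ = θ'−θ = 0.108563;  (v·dt/L) = 7.8000·0.15/3.4 = 0.344118
tan δ = Δθ·L/(v·dt) = 0.315482  →  δ = 0.3056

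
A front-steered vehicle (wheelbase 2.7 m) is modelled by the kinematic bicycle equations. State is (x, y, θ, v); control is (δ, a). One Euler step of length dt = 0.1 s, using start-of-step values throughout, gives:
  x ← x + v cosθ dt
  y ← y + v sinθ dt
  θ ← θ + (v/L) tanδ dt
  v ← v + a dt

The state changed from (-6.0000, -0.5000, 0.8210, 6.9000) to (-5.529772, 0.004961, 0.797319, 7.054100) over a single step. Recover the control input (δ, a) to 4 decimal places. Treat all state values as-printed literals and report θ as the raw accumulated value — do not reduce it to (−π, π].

a = (v'−v)/dt = (0.154100)/0.1 = 1.5410
Δθ = θ'−θ = -0.023681;  (v·dt/L) = 6.9000·0.1/2.7 = 0.255556
tan δ = Δθ·L/(v·dt) = -0.092665  →  δ = -0.0924

δ = -0.0924, a = 1.5410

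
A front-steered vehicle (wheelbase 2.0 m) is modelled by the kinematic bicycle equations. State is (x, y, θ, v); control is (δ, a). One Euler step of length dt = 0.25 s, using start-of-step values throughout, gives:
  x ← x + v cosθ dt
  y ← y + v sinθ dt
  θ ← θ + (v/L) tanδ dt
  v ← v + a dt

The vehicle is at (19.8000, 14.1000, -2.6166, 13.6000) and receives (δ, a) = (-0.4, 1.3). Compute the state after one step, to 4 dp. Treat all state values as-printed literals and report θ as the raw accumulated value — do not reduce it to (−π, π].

x' = 19.8000 + 13.6000·cos(-2.6166)·0.25 = 16.8579
y' = 14.1000 + 13.6000·sin(-2.6166)·0.25 = 12.3959
θ' = -2.6166 + (13.6000/2.0)·tan(-0.4)·0.25 = -3.3353
v' = 13.6000 + 1.3000·0.25 = 13.9250

(16.8579, 12.3959, -3.3353, 13.9250)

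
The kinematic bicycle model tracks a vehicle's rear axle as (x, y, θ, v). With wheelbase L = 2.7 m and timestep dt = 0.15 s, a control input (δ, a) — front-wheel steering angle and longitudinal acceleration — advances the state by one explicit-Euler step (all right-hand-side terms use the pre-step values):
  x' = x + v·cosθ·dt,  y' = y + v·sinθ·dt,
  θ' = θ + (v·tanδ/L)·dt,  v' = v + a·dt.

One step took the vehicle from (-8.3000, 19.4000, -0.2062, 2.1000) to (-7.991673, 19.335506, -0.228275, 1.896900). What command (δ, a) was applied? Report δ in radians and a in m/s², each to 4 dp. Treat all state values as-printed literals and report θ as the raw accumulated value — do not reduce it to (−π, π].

a = (v'−v)/dt = (-0.203100)/0.15 = -1.3540
Δθ = θ'−θ = -0.022075;  (v·dt/L) = 2.1000·0.15/2.7 = 0.116667
tan δ = Δθ·L/(v·dt) = -0.189214  →  δ = -0.1870

δ = -0.1870, a = -1.3540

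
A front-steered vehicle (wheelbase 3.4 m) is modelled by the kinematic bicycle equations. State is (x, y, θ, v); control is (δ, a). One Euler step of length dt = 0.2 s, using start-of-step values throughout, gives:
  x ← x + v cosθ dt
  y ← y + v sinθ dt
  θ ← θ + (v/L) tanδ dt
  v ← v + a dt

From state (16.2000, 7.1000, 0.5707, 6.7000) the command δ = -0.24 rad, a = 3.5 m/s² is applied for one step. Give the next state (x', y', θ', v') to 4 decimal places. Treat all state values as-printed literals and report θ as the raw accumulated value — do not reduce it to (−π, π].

x' = 16.2000 + 6.7000·cos(0.5707)·0.2 = 17.3276
y' = 7.1000 + 6.7000·sin(0.5707)·0.2 = 7.8239
θ' = 0.5707 + (6.7000/3.4)·tan(-0.24)·0.2 = 0.4743
v' = 6.7000 + 3.5000·0.2 = 7.4000

(17.3276, 7.8239, 0.4743, 7.4000)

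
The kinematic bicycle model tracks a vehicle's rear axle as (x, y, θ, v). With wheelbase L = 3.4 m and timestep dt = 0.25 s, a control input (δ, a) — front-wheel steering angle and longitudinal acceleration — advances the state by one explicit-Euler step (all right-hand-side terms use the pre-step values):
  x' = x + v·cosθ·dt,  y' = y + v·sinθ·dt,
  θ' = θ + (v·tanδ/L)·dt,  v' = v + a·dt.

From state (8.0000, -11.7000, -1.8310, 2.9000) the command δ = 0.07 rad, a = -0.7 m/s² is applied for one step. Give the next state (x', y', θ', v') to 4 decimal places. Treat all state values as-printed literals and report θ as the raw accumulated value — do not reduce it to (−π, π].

x' = 8.0000 + 2.9000·cos(-1.8310)·0.25 = 7.8135
y' = -11.7000 + 2.9000·sin(-1.8310)·0.25 = -12.4006
θ' = -1.8310 + (2.9000/3.4)·tan(0.07)·0.25 = -1.8160
v' = 2.9000 − 0.7000·0.25 = 2.7250

(7.8135, -12.4006, -1.8160, 2.7250)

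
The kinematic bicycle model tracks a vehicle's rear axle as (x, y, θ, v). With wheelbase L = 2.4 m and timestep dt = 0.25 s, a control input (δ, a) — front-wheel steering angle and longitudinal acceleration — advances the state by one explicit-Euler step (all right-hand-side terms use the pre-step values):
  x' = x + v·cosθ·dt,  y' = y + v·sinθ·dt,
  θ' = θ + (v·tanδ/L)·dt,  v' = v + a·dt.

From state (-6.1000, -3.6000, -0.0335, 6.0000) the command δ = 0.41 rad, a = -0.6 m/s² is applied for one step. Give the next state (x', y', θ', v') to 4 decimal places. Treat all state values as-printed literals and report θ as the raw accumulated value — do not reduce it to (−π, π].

(-4.6008, -3.6502, 0.2381, 5.8500)

x' = -6.1000 + 6.0000·cos(-0.0335)·0.25 = -4.6008
y' = -3.6000 + 6.0000·sin(-0.0335)·0.25 = -3.6502
θ' = -0.0335 + (6.0000/2.4)·tan(0.41)·0.25 = 0.2381
v' = 6.0000 − 0.6000·0.25 = 5.8500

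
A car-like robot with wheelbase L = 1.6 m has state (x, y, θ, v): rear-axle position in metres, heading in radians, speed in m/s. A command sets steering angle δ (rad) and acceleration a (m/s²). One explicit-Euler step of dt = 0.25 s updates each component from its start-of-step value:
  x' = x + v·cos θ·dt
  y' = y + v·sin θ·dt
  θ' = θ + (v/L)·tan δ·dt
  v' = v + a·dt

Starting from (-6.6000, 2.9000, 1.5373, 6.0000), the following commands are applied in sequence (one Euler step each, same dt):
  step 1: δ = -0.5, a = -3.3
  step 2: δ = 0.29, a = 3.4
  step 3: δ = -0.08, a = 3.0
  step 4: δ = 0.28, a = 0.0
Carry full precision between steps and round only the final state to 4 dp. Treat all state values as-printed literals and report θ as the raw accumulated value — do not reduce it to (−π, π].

(-4.7990, 8.5151, 1.4954, 6.7750)

after step 1 (δ=-0.5, a=-3.3): (-6.549765, 4.399159, 1.025141, 5.175000)
after step 2 (δ=0.29, a=3.4): (-5.878337, 5.505040, 1.266436, 6.025000)
after step 3 (δ=-0.08, a=3.0): (-5.426940, 6.942061, 1.190963, 6.775000)
after step 4 (δ=0.28, a=0.0): (-4.798955, 8.515091, 1.495366, 6.775000)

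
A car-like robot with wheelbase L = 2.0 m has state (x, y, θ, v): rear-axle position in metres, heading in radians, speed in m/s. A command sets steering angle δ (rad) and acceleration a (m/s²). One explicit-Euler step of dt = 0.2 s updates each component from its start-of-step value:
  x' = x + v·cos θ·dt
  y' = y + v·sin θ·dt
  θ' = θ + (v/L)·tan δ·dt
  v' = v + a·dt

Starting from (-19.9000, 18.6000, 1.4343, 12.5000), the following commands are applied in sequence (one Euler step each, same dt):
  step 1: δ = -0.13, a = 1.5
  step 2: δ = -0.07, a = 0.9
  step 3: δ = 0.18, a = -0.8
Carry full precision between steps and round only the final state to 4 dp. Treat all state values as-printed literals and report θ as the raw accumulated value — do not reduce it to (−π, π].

after step 1 (δ=-0.13, a=1.5): (-19.559818, 21.076747, 1.270878, 12.800000)
after step 2 (δ=-0.07, a=0.9): (-18.803487, 23.522471, 1.181132, 12.980000)
after step 3 (δ=0.18, a=-0.8): (-17.817323, 25.923865, 1.417328, 12.820000)

(-17.8173, 25.9239, 1.4173, 12.8200)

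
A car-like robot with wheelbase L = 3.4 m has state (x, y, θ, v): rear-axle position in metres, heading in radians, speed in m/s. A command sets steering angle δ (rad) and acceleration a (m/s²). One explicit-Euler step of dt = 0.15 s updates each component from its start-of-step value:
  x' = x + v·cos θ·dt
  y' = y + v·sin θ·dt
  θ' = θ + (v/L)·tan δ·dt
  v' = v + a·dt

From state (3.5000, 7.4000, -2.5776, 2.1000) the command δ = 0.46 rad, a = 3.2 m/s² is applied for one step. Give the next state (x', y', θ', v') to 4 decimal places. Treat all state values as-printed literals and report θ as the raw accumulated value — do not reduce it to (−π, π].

x' = 3.5000 + 2.1000·cos(-2.5776)·0.15 = 3.2338
y' = 7.4000 + 2.1000·sin(-2.5776)·0.15 = 7.2316
θ' = -2.5776 + (2.1000/3.4)·tan(0.46)·0.15 = -2.5317
v' = 2.1000 + 3.2000·0.15 = 2.5800

(3.2338, 7.2316, -2.5317, 2.5800)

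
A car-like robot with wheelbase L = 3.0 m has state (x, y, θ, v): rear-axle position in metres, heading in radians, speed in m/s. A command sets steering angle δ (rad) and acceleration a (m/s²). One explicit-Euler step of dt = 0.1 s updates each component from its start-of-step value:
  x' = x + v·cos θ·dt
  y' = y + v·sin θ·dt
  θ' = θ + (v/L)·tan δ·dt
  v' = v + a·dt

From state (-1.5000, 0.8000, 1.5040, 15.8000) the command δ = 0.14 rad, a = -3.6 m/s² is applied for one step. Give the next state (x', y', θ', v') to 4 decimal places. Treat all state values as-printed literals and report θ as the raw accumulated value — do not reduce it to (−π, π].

(-1.3945, 2.3765, 1.5782, 15.4400)

x' = -1.5000 + 15.8000·cos(1.5040)·0.1 = -1.3945
y' = 0.8000 + 15.8000·sin(1.5040)·0.1 = 2.3765
θ' = 1.5040 + (15.8000/3.0)·tan(0.14)·0.1 = 1.5782
v' = 15.8000 − 3.6000·0.1 = 15.4400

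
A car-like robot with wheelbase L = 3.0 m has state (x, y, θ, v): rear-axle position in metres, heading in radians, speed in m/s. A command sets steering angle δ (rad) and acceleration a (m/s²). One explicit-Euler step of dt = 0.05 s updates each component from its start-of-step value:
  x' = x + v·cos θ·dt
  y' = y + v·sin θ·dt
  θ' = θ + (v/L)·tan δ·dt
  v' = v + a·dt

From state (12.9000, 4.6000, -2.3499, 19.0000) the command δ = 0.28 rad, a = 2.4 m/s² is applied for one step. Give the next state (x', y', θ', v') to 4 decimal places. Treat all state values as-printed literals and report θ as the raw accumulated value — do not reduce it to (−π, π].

(12.2325, 3.9240, -2.2588, 19.1200)

x' = 12.9000 + 19.0000·cos(-2.3499)·0.05 = 12.2325
y' = 4.6000 + 19.0000·sin(-2.3499)·0.05 = 3.9240
θ' = -2.3499 + (19.0000/3.0)·tan(0.28)·0.05 = -2.2588
v' = 19.0000 + 2.4000·0.05 = 19.1200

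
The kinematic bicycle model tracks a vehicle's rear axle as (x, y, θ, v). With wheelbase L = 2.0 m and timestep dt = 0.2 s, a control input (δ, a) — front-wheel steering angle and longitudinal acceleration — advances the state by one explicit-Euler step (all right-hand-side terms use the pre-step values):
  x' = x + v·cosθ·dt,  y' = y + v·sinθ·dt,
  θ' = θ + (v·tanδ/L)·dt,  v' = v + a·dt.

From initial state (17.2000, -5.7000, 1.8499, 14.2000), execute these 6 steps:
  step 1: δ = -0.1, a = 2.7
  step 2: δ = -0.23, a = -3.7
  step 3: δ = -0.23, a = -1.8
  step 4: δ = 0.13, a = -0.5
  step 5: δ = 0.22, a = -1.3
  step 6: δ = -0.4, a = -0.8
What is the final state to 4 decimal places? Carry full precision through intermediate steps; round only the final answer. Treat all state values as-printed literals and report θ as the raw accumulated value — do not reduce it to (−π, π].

after step 1 (δ=-0.1, a=2.7): (16.417597, -2.969900, 1.707425, 14.740000)
after step 2 (δ=-0.23, a=-3.7): (16.016068, -0.049373, 1.362297, 14.000000)
after step 3 (δ=-0.23, a=-1.8): (16.595644, 2.689987, 1.034497, 13.640000)
after step 4 (δ=0.13, a=-0.5): (17.989539, 5.034990, 1.212822, 13.540000)
after step 5 (δ=0.22, a=-1.3): (18.938361, 7.571326, 1.515603, 13.280000)
after step 6 (δ=-0.4, a=-0.8): (19.084880, 10.223282, 0.954134, 13.120000)

(19.0849, 10.2233, 0.9541, 13.1200)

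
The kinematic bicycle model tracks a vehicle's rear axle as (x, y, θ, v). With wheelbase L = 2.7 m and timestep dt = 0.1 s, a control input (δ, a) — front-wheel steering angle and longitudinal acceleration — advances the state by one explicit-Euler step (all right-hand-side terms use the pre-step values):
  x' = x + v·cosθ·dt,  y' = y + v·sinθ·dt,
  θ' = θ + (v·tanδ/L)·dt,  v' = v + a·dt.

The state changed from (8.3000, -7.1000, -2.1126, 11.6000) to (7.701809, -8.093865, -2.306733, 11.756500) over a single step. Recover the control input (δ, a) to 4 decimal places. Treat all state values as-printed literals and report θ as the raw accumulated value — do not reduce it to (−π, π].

a = (v'−v)/dt = (0.156500)/0.1 = 1.5650
Δθ = θ'−θ = -0.194133;  (v·dt/L) = 11.6000·0.1/2.7 = 0.429630
tan δ = Δθ·L/(v·dt) = -0.451861  →  δ = -0.4244

δ = -0.4244, a = 1.5650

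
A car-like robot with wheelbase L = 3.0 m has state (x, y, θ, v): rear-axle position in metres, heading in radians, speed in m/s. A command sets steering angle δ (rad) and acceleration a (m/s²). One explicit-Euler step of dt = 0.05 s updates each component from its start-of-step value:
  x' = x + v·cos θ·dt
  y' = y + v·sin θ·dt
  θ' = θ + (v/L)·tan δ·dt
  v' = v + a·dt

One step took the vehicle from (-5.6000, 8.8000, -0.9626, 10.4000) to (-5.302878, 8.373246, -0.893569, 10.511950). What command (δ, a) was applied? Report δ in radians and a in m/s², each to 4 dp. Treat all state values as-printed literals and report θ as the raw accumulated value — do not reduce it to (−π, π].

a = (v'−v)/dt = (0.111950)/0.05 = 2.2390
Δθ = θ'−θ = 0.069031;  (v·dt/L) = 10.4000·0.05/3.0 = 0.173333
tan δ = Δθ·L/(v·dt) = 0.398256  →  δ = 0.3790

δ = 0.3790, a = 2.2390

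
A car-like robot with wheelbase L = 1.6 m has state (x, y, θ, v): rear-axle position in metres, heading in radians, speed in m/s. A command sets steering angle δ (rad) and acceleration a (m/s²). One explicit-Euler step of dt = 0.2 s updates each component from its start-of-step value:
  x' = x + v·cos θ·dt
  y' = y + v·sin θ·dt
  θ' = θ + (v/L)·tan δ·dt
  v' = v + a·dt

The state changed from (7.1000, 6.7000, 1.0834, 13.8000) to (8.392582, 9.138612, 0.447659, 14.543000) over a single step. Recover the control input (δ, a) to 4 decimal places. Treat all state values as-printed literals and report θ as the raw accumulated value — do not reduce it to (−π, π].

δ = -0.3531, a = 3.7150

a = (v'−v)/dt = (0.743000)/0.2 = 3.7150
Δθ = θ'−θ = -0.635741;  (v·dt/L) = 13.8000·0.2/1.6 = 1.725000
tan δ = Δθ·L/(v·dt) = -0.368546  →  δ = -0.3531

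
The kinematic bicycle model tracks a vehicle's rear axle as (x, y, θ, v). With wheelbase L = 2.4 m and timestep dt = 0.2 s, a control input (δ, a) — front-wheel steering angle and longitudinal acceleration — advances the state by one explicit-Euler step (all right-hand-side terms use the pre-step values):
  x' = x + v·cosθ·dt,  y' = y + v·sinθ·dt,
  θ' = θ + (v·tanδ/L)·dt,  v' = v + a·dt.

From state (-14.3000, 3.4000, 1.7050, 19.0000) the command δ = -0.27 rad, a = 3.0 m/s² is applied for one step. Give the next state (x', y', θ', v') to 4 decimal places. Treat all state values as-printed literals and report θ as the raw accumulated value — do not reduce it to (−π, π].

x' = -14.3000 + 19.0000·cos(1.7050)·0.2 = -14.8084
y' = 3.4000 + 19.0000·sin(1.7050)·0.2 = 7.1658
θ' = 1.7050 + (19.0000/2.4)·tan(-0.27)·0.2 = 1.2668
v' = 19.0000 + 3.0000·0.2 = 19.6000

(-14.8084, 7.1658, 1.2668, 19.6000)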